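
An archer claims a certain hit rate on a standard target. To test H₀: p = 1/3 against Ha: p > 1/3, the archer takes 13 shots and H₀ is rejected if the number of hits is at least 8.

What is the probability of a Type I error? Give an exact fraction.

Under H₀, X ~ Binomial(13, 1/3), and α = P(X ≥ 8).
P(X ≥ 8) = Σ_{j=8}^{13} C(13,j)·(1/3)^j·(2/3)^{13-j} = 6139/177147.

6139/177147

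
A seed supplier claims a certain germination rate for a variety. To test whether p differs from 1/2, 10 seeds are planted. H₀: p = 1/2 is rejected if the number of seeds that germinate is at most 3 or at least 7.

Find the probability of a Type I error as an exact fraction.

The significance level is the null-hypothesis probability of the rejection region {≤3} ∪ {≥7}.
By symmetry, α = 2·P(S ≤ 3) = 2·(1 + 10 + 45 + 120)/1024 = 352/1024 = 11/32.

11/32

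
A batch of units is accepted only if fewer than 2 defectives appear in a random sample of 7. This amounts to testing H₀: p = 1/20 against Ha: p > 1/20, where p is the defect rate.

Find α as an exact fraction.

28403547/640000000

The significance level is the probability, assuming p = 1/20, of seeing 2 or more defectives in 7 draws.
Via the complement, α = 1 − Σ_{j=0}^{1} C(7,j)(1/20)^j(19/20)^{7-j} = 28403547/640000000.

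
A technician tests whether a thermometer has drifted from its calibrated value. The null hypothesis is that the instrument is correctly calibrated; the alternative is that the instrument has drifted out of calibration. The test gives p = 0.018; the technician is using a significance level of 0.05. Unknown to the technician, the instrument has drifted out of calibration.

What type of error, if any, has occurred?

Since p = 0.018 < α = 0.05, H₀ is rejected.
H₀ is false (actually the instrument has drifted out of calibration).
The decision matches the true state — no error.

No error (correct decision).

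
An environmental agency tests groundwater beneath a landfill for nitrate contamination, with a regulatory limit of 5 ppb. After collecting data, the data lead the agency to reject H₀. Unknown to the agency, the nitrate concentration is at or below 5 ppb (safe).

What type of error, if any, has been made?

Type I error

The conventional null hypothesis here is that the nitrate concentration is at or below 5 ppb (safe).
H₀ was rejected, but H₀ is actually true.
Rejecting a true null hypothesis is a Type I error (false positive).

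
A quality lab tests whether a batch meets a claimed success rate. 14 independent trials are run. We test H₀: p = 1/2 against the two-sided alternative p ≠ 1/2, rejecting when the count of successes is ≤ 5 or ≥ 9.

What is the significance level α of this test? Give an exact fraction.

α = P(S ≤ 5 or S ≥ 9 | p = 1/2), S ~ Binomial(14, 1/2).
Each tail has probability (1 + 14 + 91 + 364 + 1001 + 2002)/16384; doubling gives α = 6946/16384 = 3473/8192.

3473/8192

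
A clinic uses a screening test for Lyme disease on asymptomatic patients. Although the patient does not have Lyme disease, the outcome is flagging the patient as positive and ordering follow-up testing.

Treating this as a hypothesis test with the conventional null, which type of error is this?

Type I error

The null hypothesis here is that the patient does not have Lyme disease.
'Flagging the patient as positive and ordering follow-up testing' corresponds to rejecting H₀.
H₀ was rejected but H₀ is true — a Type I error (false positive).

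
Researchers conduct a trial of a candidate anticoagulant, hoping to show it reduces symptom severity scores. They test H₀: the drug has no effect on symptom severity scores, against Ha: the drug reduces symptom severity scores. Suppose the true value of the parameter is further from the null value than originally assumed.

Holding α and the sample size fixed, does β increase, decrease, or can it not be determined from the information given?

It decreases.

A bigger departure from H₀ is easier for the test to detect, so it fails to reject less often.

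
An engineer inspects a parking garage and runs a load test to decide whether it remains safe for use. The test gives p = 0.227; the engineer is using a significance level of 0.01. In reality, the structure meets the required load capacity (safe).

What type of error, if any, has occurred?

No error (correct decision).

The conventional null hypothesis is that the structure meets the required load capacity (safe).
Since p = 0.227 ≥ α = 0.01, H₀ is not rejected.
H₀ is true (actually the structure meets the required load capacity (safe)).
The decision matches the true state — no error.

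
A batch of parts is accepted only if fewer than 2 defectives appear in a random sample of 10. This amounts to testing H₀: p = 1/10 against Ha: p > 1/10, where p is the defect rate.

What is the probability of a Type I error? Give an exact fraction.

Under H₀, X ~ Binomial(10, 1/10); the Type I error rate is P(X ≥ 2).
Computing the lower-tail complement: 1 − 7360989291/10000000000 = 2639010709/10000000000.

2639010709/10000000000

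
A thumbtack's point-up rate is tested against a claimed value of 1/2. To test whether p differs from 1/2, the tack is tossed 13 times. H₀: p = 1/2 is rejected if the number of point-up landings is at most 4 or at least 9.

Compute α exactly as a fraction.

1093/4096

The significance level is the null-hypothesis probability of the rejection region {≤4} ∪ {≥9}.
The two tails are symmetric, so α = 2·(1 + 13 + 78 + 286 + 715)/2^13 = 2186/8192 = 1093/4096.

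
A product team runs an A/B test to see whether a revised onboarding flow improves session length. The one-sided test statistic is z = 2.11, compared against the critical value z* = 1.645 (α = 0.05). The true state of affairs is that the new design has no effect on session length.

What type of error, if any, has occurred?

The conventional null hypothesis is that the new design has no effect on session length.
Since z = 2.11 > z* = 1.645, H₀ is rejected.
H₀ is true (actually the new design has no effect on session length).
Rejecting a true H₀ is a Type I error.

Type I error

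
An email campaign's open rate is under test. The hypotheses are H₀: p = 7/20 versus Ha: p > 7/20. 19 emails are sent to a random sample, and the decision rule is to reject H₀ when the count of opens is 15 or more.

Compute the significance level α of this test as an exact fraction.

The Type I error probability is α = P(K ≥ 15) computed under H₀, where K ~ Binomial(19, 7/20).
Summing C(19,j)(7/20)^j(13/20)^{19−j} for j = 15,…,19 gives 30172619187361172599/262144000000000000000000.

30172619187361172599/262144000000000000000000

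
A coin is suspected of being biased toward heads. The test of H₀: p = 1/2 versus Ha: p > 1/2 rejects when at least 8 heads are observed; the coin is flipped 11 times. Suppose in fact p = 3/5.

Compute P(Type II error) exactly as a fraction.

6872224/9765625

A Type II error is failing to reject when Ha holds: with p = 3/5, β = P(X ≤ 7).
Summing C(11,j)·(3/5)^j·(2/5)^{11-j} for j = 0..7 gives 6872224/9765625.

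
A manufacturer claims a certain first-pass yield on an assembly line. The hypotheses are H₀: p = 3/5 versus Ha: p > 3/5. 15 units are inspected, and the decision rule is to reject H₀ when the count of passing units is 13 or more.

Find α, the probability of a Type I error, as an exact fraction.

α = P(reject H₀ | H₀ true) = P(X ≥ 13 | p = 3/5), with X ~ Binomial(15, 3/5).
Summing C(15,j)(3/5)^j(2/5)^{15−j} for j = 13,…,15 gives 827453637/30517578125.

827453637/30517578125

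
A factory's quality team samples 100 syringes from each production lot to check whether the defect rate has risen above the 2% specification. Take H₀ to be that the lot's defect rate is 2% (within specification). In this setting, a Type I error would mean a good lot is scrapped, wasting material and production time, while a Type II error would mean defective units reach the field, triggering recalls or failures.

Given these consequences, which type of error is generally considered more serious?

Type II error

The Type II consequence (defective units reach the field, triggering recalls or failures) is more severe than the Type I consequence (a good lot is scrapped, wasting material and production time).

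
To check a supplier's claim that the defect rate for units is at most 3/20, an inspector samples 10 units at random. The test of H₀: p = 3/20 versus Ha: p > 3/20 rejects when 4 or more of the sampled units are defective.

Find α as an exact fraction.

127922685129/2560000000000

α = P(reject H₀ | H₀ true) = P(X ≥ 4 | p = 3/20), X ~ Binomial(10, 3/20).
Via the complement, α = 1 − Σ_{j=0}^{3} C(10,j)(3/20)^j(17/20)^{10-j} = 127922685129/2560000000000.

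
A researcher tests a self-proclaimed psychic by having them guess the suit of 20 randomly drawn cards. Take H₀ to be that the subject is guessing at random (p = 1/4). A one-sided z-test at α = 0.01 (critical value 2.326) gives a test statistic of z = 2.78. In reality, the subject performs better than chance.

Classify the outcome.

Since z = 2.78 > z* = 2.326, H₀ is rejected.
H₀ is false (actually the subject performs better than chance).
The decision matches the true state — no error.

Neither — the decision is correct.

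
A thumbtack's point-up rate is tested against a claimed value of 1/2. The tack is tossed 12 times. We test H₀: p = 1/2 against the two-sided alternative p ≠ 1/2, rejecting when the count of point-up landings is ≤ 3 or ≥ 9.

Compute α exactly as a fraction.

α = P(K ≤ 3 or K ≥ 9 | p = 1/2), K ~ Binomial(12, 1/2).
By symmetry, α = 2·P(K ≤ 3) = 2·(1 + 12 + 66 + 220)/4096 = 598/4096 = 299/2048.

299/2048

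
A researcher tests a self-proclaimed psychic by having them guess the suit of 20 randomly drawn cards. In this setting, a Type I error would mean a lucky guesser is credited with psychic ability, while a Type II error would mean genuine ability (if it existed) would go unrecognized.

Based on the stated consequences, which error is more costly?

Type I error

The Type I consequence (a lucky guesser is credited with psychic ability) is more severe than the Type II consequence (genuine ability (if it existed) would go unrecognized).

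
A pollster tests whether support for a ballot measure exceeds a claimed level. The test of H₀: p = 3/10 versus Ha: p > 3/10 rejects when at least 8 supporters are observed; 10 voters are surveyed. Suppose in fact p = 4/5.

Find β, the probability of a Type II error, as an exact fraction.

3146489/9765625

Under the alternative p = 4/5, X ~ Binomial(10, 4/5); β is the probability the test does not reject, P(X < 8).
Adding the binomial probabilities P(X=0)+…+P(X=7) at p = 4/5 gives 3146489/9765625.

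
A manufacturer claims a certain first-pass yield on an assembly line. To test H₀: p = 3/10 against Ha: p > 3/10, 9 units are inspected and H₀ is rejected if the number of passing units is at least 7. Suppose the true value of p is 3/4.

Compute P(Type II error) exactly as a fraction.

Under the alternative p = 3/4, Y ~ Binomial(9, 3/4); β is the probability the test does not reject, P(Y < 7).
Summing C(9,j)·(3/4)^j·(1/4)^{9-j} for j = 0..6 gives 13085/32768.

13085/32768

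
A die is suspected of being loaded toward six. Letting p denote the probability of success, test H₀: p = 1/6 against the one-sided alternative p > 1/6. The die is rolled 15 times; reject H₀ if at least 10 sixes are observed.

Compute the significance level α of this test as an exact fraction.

Under H₀, K ~ Binomial(15, 1/6), and α = P(K ≥ 10).
Summing C(15,j)(1/6)^j(5/6)^{15−j} for j = 10,…,15 gives 2574269/117546246144.

2574269/117546246144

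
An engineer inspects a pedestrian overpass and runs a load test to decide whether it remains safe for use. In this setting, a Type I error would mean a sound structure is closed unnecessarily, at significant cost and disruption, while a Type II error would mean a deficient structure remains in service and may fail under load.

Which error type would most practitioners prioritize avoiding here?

The Type II consequence (a deficient structure remains in service and may fail under load) is more severe than the Type I consequence (a sound structure is closed unnecessarily, at significant cost and disruption).

Type II error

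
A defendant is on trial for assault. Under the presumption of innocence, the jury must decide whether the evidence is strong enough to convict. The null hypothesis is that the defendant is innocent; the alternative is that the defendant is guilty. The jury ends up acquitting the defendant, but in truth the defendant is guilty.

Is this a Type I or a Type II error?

Type II error

'Acquitting the defendant' corresponds to failing to reject H₀.
H₀ was not rejected but H₀ is false — a Type II error (false negative).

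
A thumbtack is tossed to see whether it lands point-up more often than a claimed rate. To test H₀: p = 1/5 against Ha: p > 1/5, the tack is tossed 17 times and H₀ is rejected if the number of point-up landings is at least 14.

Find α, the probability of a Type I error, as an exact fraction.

9153/152587890625

Under H₀, K ~ Binomial(17, 1/5), and α = P(K ≥ 14).
P(K ≥ 14) = Σ_{j=14}^{17} C(17,j)·(1/5)^j·(4/5)^{17-j} = 9153/152587890625.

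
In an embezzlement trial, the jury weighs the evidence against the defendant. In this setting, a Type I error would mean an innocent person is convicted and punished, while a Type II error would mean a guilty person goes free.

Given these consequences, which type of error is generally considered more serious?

The Type I consequence (an innocent person is convicted and punished) is more severe than the Type II consequence (a guilty person goes free).

Type I error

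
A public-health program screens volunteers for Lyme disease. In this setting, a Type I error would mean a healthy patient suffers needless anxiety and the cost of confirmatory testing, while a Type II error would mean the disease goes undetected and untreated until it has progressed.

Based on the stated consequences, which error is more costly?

Type II error

The Type II consequence (the disease goes undetected and untreated until it has progressed) is more severe than the Type I consequence (a healthy patient suffers needless anxiety and the cost of confirmatory testing).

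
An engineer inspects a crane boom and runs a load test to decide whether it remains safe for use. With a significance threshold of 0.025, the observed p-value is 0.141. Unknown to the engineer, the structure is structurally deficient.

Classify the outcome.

Type II error

The conventional null hypothesis is that the structure meets the required load capacity (safe).
Since p = 0.141 ≥ α = 0.025, H₀ is not rejected.
H₀ is false (actually the structure is structurally deficient).
Failing to reject a false H₀ is a Type II error.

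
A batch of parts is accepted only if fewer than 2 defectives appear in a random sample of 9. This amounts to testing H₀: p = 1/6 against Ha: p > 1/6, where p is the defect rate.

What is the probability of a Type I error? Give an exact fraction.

2304473/5038848

Under H₀, Y ~ Binomial(9, 1/6); the Type I error rate is P(Y ≥ 2).
α = 1 − P(Y ≤ 1) = 1 − 2734375/5038848 = 2304473/5038848.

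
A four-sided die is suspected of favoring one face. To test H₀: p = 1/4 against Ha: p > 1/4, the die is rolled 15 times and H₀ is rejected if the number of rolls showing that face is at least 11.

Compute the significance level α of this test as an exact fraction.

The Type I error probability is α = P(X ≥ 11) computed under H₀, where X ~ Binomial(15, 1/4).
P(X ≥ 11) = Σ_{j=11}^{15} C(15,j)·(1/4)^j·(3/4)^{15-j} = 123841/1073741824.

123841/1073741824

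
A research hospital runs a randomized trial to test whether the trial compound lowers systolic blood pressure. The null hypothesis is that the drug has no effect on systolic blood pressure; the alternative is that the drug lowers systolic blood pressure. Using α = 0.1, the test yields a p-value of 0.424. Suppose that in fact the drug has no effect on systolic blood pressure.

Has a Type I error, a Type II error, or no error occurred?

Since p = 0.424 ≥ α = 0.1, H₀ is not rejected.
H₀ is true (actually the drug has no effect on systolic blood pressure).
The decision matches the true state — no error.

No error (correct decision).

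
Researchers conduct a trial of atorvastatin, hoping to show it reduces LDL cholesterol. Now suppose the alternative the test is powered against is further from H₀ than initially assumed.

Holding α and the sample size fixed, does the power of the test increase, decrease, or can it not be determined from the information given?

It increases.

A larger true effect moves the Ha sampling distribution further from the H₀ critical value, making rejection more likely when Ha is true.
Since power = 1 − β and β decreases, power increases.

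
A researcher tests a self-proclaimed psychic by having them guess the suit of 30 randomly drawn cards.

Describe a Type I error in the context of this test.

With the conventional null hypothesis that the subject is guessing at random (p = 1/4):
A Type I error is rejecting H₀ when H₀ is true.
Here that means concluding the subject has some ability beyond chance when actually the subject is guessing at random (p = 1/4).

A Type I error would mean concluding that the subject performs better than chance when in fact the subject is guessing at random (p = 1/4).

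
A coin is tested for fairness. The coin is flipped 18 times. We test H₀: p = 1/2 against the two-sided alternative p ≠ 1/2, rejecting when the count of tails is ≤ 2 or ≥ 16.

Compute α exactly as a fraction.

The significance level is the null-hypothesis probability of the rejection region {≤2} ∪ {≥16}.
The two tails are symmetric, so α = 2·(1 + 18 + 153)/2^18 = 344/262144 = 43/32768.

43/32768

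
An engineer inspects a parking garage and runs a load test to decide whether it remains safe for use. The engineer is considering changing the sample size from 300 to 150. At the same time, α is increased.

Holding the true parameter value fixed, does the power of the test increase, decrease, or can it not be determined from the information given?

The first change alone would make β increase; the second alone would make β decrease. Which effect dominates depends on the magnitudes, which are not given.
Since power = 1 − β, the effect on power is likewise indeterminate.

Cannot be determined from the information given.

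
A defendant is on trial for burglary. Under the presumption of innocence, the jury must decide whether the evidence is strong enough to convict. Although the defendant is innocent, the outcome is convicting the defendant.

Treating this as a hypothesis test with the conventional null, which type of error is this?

Type I error

The null hypothesis here is that the defendant is innocent.
'Convicting the defendant' corresponds to rejecting H₀.
H₀ was rejected but H₀ is true — a Type I error (false positive).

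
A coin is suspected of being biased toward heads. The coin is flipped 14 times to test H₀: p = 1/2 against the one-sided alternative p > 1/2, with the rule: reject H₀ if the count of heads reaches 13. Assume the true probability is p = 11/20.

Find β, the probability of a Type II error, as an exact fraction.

β = P(fail to reject H₀ | Ha true) = P(S ≤ 12 | p = 11/20), S ~ Binomial(14, 11/20).
Equivalently, β = 1 − P(S ≥ 13) = 1633670388436281453/1638400000000000000.

1633670388436281453/1638400000000000000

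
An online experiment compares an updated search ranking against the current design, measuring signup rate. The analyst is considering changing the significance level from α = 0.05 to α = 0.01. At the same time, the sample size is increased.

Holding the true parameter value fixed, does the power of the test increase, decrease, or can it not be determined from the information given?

The first change alone would make β increase; the second alone would make β decrease. Which effect dominates depends on the magnitudes, which are not given.
Since power = 1 − β, the effect on power is likewise indeterminate.

Cannot be determined from the information given.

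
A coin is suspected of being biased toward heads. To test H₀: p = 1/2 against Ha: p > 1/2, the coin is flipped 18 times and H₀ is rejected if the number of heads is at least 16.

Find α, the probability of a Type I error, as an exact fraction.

43/65536

The Type I error probability is α = P(X ≥ 16) computed under H₀, where X ~ Binomial(18, 1/2).
P(X ≥ 16) = [C(18,16) + C(18,17) + C(18,18)] / 2^18 = (153 + 18 + 1) / 262144 = 172/262144 = 43/65536.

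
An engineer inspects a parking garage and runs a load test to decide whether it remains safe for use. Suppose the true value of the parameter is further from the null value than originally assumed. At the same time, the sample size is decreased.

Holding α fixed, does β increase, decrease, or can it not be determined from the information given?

Cannot be determined from the information given.

The first change alone would make β decrease; the second alone would make β increase. Which effect dominates depends on the magnitudes, which are not given.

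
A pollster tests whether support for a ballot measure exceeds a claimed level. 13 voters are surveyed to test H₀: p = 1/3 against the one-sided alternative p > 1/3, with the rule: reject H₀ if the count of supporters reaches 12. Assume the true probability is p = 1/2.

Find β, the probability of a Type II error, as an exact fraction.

Under the alternative p = 1/2, X ~ Binomial(13, 1/2); β is the probability the test does not reject, P(X < 12).
Equivalently, β = 1 − P(X ≥ 12) = 4089/4096.

4089/4096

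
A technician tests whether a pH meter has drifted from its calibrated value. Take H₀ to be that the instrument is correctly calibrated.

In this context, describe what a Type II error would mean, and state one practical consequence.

A Type II error is failing to reject H₀ when H₀ is false.
Here that means leaving the instrument in service when actually the instrument has drifted out of calibration.

A Type II error would mean concluding that the instrument is correctly calibrated (or at least failing to establish that the instrument has drifted out of calibration) when in fact the instrument has drifted out of calibration. Consequence: an out-of-calibration instrument continues producing bad measurements.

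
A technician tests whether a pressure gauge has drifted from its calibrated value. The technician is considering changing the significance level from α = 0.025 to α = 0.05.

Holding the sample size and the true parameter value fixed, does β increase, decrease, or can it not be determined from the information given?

It decreases.

Relaxing α lowers the evidence threshold; under Ha, outcomes that previously fell short now trigger rejection.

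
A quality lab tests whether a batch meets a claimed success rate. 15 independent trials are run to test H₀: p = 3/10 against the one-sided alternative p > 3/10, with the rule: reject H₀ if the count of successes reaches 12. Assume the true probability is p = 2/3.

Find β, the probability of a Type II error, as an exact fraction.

Under the alternative p = 2/3, K ~ Binomial(15, 2/3); β is the probability the test does not reject, P(K < 12).
Summing C(15,j)·(2/3)^j·(1/3)^{15-j} for j = 0..11 gives 11346539/14348907.

11346539/14348907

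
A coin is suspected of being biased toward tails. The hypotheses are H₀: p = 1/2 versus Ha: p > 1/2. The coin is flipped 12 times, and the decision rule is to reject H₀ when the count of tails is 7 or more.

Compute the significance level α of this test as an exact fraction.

793/2048

Under H₀, S ~ Binomial(12, 1/2), and α = P(S ≥ 7).
Summing the upper tail: (792 + 495 + 220 + 66 + 12 + 1) / 2^12 = 1586/4096 = 793/2048.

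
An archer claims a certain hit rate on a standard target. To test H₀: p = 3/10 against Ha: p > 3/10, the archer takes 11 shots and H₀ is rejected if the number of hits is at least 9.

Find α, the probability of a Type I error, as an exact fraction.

11553921/20000000000

The Type I error probability is α = P(K ≥ 9) computed under H₀, where K ~ Binomial(11, 3/10).
P(K ≥ 9) = Σ_{j=9}^{11} C(11,j)·(3/10)^j·(7/10)^{11-j} = 11553921/20000000000.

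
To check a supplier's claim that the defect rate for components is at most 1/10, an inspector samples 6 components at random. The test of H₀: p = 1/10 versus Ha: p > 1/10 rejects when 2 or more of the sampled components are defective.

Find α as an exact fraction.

Under H₀, K ~ Binomial(6, 1/10); the Type I error rate is P(K ≥ 2).
Computing the lower-tail complement: 1 − 177147/200000 = 22853/200000.

22853/200000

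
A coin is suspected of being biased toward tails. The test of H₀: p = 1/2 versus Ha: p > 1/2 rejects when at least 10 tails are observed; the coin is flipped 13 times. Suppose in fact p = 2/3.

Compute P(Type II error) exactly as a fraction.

A Type II error is failing to reject when Ha holds: with p = 2/3, β = P(X ≤ 9).
Adding the binomial probabilities P(X=0)+…+P(X=9) at p = 2/3 gives 1080275/1594323.

1080275/1594323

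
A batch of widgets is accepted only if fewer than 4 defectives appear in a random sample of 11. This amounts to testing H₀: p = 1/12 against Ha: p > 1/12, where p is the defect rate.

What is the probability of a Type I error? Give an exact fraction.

305362129/30958682112

α = P(reject H₀ | H₀ true) = P(S ≥ 4 | p = 1/12), S ~ Binomial(11, 1/12).
α = 1 − P(S ≤ 3) = 1 − 30653319983/30958682112 = 305362129/30958682112.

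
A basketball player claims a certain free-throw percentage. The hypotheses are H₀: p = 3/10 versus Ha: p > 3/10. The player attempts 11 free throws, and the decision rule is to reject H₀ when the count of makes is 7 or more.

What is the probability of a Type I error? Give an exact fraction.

216191511/10000000000

The Type I error probability is α = P(Y ≥ 7) computed under H₀, where Y ~ Binomial(11, 3/10).
P(Y ≥ 7) = Σ_{j=7}^{11} C(11,j)·(3/10)^j·(7/10)^{11-j} = 216191511/10000000000.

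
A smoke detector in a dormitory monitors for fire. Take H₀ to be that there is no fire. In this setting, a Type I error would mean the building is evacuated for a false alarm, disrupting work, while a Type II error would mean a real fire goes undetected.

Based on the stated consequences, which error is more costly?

Type II error

The Type II consequence (a real fire goes undetected) is more severe than the Type I consequence (the building is evacuated for a false alarm, disrupting work).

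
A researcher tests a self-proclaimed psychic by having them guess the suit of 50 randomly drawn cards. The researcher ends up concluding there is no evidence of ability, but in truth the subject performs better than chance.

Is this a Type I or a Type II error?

Type II error

The null hypothesis here is that the subject is guessing at random (p = 1/4).
'Concluding there is no evidence of ability' corresponds to failing to reject H₀.
H₀ was not rejected but H₀ is false — a Type II error (false negative).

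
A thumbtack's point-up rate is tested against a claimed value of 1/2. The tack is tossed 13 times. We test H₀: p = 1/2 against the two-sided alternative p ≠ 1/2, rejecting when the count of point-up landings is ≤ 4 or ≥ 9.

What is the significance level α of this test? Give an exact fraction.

1093/4096

α = P(S ≤ 4 or S ≥ 9 | p = 1/2), S ~ Binomial(13, 1/2).
By symmetry, α = 2·P(S ≤ 4) = 2·(1 + 13 + 78 + 286 + 715)/8192 = 2186/8192 = 1093/4096.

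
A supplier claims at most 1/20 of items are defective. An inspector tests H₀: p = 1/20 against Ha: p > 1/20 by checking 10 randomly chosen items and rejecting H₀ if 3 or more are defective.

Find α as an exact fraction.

α = P(reject H₀ | H₀ true) = P(X ≥ 3 | p = 1/20), X ~ Binomial(10, 1/20).
Via the complement, α = 1 − Σ_{j=0}^{2} C(10,j)(1/20)^j(19/20)^{10-j} = 29449106891/2560000000000.

29449106891/2560000000000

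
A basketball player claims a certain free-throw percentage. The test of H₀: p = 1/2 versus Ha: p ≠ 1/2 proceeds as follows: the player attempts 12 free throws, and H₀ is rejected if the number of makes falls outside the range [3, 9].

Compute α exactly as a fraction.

79/2048

The significance level is the null-hypothesis probability of the rejection region {≤2} ∪ {≥10}.
The two tails are symmetric, so α = 2·(1 + 12 + 66)/2^12 = 158/4096 = 79/2048.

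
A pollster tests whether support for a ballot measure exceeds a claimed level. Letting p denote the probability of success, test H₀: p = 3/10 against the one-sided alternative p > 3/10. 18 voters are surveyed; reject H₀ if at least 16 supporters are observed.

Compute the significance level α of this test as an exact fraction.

Under H₀, S ~ Binomial(18, 3/10), and α = P(S ≥ 16).
P(S ≥ 16) = Σ_{j=16}^{18} C(18,j)·(3/10)^j·(7/10)^{18-j} = 84845087091/250000000000000000.

84845087091/250000000000000000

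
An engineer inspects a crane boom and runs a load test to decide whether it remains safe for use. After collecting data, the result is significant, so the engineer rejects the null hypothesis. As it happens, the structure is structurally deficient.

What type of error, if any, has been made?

No error (correct decision).

The conventional null hypothesis here is that the structure meets the required load capacity (safe).
The test rejected a false H₀ — the decision matches the true state.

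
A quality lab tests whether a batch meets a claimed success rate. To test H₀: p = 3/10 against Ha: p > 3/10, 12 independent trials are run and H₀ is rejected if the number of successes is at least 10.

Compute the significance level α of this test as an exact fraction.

41275251/200000000000

The Type I error probability is α = P(K ≥ 10) computed under H₀, where K ~ Binomial(12, 3/10).
P(K ≥ 10) = Σ_{j=10}^{12} C(12,j)·(3/10)^j·(7/10)^{12-j} = 41275251/200000000000.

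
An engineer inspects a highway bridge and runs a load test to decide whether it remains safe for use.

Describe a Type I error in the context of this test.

A Type I error would mean concluding that the structure is structurally deficient when in fact the structure meets the required load capacity (safe).

With the conventional null hypothesis that the structure meets the required load capacity (safe):
A Type I error is rejecting H₀ when H₀ is true.
Here that means closing the structure for repairs when actually the structure meets the required load capacity (safe).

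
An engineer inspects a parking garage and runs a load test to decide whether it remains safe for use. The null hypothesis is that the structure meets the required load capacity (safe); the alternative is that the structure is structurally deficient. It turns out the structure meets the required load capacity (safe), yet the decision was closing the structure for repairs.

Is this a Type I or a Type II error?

'Closing the structure for repairs' corresponds to rejecting H₀.
H₀ was rejected but H₀ is true — a Type I error (false positive).

Type I error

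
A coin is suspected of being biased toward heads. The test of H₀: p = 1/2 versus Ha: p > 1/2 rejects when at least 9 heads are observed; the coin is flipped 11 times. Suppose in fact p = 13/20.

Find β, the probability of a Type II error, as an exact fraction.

β = P(fail to reject H₀ | Ha true) = P(K ≤ 8 | p = 13/20), K ~ Binomial(11, 13/20).
Summing C(11,j)·(13/20)^j·(7/20)^{11-j} for j = 0..8 gives 32762721984671/40960000000000.

32762721984671/40960000000000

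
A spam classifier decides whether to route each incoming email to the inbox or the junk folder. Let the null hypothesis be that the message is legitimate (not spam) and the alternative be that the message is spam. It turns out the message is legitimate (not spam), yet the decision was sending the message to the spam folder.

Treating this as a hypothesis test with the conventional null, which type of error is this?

Type I error

'Sending the message to the spam folder' corresponds to rejecting H₀.
H₀ was rejected but H₀ is true — a Type I error (false positive).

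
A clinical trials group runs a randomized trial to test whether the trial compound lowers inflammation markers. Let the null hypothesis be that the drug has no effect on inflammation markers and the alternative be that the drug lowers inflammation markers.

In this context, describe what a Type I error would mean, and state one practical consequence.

A Type I error would mean concluding that the drug lowers inflammation markers when in fact the drug has no effect on inflammation markers. Consequence: patients are switched from working treatments to one that does nothing.

A Type I error is rejecting H₀ when H₀ is true.
Here that means concluding that the drug is effective when actually the drug has no effect on inflammation markers.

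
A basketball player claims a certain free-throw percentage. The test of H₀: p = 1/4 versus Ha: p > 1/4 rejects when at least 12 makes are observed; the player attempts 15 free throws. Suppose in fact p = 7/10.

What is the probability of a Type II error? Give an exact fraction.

87891509014119/125000000000000

A Type II error is failing to reject when Ha holds: with p = 7/10, β = P(Y ≤ 11).
Summing C(15,j)·(7/10)^j·(3/10)^{15-j} for j = 0..11 gives 87891509014119/125000000000000.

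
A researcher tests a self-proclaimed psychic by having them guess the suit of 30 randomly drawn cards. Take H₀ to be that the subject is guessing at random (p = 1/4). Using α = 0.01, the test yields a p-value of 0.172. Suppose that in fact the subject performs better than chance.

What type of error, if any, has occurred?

Since p = 0.172 ≥ α = 0.01, H₀ is not rejected.
H₀ is false (actually the subject performs better than chance).
Failing to reject a false H₀ is a Type II error.

Type II error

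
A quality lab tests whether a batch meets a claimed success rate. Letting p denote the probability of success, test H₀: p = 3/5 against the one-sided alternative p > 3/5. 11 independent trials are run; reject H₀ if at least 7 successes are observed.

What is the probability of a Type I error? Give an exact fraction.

The Type I error probability is α = P(Y ≥ 7) computed under H₀, where Y ~ Binomial(11, 3/5).
P(Y ≥ 7) = Σ_{j=7}^{11} C(11,j)·(3/5)^j·(2/5)^{11-j} = 5202873/9765625.

5202873/9765625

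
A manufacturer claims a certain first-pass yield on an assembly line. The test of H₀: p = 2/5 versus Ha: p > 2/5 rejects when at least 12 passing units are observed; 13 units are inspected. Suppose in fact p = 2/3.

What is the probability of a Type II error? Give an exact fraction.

510961/531441

β = P(fail to reject H₀ | Ha true) = P(S ≤ 11 | p = 2/3), S ~ Binomial(13, 2/3).
Summing C(13,j)·(2/3)^j·(1/3)^{13-j} for j = 0..11 gives 510961/531441.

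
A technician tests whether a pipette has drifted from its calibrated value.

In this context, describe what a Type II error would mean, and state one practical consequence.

With the conventional null hypothesis that the instrument is correctly calibrated:
A Type II error is failing to reject H₀ when H₀ is false.
Here that means leaving the instrument in service when actually the instrument has drifted out of calibration.

A Type II error would mean concluding that the instrument is correctly calibrated (or at least failing to establish that the instrument has drifted out of calibration) when in fact the instrument has drifted out of calibration. Consequence: an out-of-calibration instrument continues producing bad measurements.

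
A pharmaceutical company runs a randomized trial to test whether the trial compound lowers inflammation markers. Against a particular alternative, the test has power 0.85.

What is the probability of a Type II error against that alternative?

Power = 1 − β, so β = 1 − 0.85 = 0.15.

0.15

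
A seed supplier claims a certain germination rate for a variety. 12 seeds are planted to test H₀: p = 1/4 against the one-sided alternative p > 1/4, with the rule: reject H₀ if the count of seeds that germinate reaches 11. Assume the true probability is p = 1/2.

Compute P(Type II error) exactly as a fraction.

Under the alternative p = 1/2, Y ~ Binomial(12, 1/2); β is the probability the test does not reject, P(Y < 11).
Summing C(12,j)·(1/2)^j·(1/2)^{12-j} for j = 0..10 gives 4083/4096.

4083/4096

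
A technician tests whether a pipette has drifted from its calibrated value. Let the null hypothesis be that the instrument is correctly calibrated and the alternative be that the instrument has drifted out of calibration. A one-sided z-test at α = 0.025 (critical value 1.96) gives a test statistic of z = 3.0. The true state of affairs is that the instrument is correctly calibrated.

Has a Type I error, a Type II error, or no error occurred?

Type I error

Since z = 3.0 > z* = 1.96, H₀ is rejected.
H₀ is true (actually the instrument is correctly calibrated).
Rejecting a true H₀ is a Type I error.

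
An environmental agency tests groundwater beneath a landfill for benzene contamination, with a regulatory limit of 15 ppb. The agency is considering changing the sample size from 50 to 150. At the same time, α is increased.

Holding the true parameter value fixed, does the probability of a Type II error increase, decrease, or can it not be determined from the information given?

Increasing n separates the H₀ and Ha sampling distributions, so under Ha fewer outcomes land in the acceptance region. With a larger α the critical value moves toward the center, so more of the Ha sampling distribution lies in the rejection region. Both changes push β in the same direction.

It decreases.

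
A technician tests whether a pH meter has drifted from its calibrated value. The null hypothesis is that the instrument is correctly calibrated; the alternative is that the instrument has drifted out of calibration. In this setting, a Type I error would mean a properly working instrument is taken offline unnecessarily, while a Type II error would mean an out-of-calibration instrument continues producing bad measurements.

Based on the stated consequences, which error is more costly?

The Type II consequence (an out-of-calibration instrument continues producing bad measurements) is more severe than the Type I consequence (a properly working instrument is taken offline unnecessarily).

Type II error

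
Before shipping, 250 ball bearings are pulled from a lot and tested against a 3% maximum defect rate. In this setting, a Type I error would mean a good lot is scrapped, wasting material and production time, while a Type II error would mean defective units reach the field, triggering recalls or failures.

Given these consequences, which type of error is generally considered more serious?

Type II error

The Type II consequence (defective units reach the field, triggering recalls or failures) is more severe than the Type I consequence (a good lot is scrapped, wasting material and production time).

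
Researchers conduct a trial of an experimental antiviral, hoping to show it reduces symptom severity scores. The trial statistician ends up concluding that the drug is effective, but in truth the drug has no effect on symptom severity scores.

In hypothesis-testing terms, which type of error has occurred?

Type I error

The null hypothesis here is that the drug has no effect on symptom severity scores.
'Concluding that the drug is effective' corresponds to rejecting H₀.
H₀ was rejected but H₀ is true — a Type I error (false positive).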